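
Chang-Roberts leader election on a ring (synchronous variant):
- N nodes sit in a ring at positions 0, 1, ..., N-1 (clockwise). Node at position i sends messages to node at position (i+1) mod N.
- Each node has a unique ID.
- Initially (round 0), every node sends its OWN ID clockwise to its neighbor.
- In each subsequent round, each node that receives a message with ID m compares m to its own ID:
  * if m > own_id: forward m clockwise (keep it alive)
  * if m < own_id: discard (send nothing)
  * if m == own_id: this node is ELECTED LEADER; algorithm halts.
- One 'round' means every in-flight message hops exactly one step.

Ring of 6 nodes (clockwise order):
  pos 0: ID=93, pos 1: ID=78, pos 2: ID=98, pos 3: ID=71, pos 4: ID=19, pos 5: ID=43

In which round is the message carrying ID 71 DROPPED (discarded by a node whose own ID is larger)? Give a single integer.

Round 1: pos1(id78) recv 93: fwd; pos2(id98) recv 78: drop; pos3(id71) recv 98: fwd; pos4(id19) recv 71: fwd; pos5(id43) recv 19: drop; pos0(id93) recv 43: drop
Round 2: pos2(id98) recv 93: drop; pos4(id19) recv 98: fwd; pos5(id43) recv 71: fwd
Round 3: pos5(id43) recv 98: fwd; pos0(id93) recv 71: drop
Round 4: pos0(id93) recv 98: fwd
Round 5: pos1(id78) recv 98: fwd
Round 6: pos2(id98) recv 98: ELECTED
Message ID 71 originates at pos 3; dropped at pos 0 in round 3

Answer: 3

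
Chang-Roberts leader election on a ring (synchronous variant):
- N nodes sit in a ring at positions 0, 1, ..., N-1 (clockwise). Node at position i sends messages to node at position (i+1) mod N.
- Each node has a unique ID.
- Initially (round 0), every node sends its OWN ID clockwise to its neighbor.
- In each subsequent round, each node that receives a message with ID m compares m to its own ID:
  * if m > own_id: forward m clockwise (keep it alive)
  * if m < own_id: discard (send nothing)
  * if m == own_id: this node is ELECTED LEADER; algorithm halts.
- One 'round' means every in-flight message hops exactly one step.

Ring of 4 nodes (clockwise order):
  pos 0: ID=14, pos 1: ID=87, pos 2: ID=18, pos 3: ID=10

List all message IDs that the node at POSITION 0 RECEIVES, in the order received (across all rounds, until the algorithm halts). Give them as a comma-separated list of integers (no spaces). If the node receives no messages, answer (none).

Round 1: pos1(id87) recv 14: drop; pos2(id18) recv 87: fwd; pos3(id10) recv 18: fwd; pos0(id14) recv 10: drop
Round 2: pos3(id10) recv 87: fwd; pos0(id14) recv 18: fwd
Round 3: pos0(id14) recv 87: fwd; pos1(id87) recv 18: drop
Round 4: pos1(id87) recv 87: ELECTED

Answer: 10,18,87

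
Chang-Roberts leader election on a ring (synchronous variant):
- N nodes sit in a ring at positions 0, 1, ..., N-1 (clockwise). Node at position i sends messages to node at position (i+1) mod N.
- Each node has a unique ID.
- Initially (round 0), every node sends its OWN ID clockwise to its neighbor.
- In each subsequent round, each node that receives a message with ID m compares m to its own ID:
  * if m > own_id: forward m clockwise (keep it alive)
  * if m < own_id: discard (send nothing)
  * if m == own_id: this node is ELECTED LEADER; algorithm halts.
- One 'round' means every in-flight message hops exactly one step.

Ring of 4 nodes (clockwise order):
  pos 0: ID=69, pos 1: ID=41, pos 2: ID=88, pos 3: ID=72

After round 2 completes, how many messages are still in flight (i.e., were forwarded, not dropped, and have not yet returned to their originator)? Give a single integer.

Answer: 2

Derivation:
Round 1: pos1(id41) recv 69: fwd; pos2(id88) recv 41: drop; pos3(id72) recv 88: fwd; pos0(id69) recv 72: fwd
Round 2: pos2(id88) recv 69: drop; pos0(id69) recv 88: fwd; pos1(id41) recv 72: fwd
After round 2: 2 messages still in flight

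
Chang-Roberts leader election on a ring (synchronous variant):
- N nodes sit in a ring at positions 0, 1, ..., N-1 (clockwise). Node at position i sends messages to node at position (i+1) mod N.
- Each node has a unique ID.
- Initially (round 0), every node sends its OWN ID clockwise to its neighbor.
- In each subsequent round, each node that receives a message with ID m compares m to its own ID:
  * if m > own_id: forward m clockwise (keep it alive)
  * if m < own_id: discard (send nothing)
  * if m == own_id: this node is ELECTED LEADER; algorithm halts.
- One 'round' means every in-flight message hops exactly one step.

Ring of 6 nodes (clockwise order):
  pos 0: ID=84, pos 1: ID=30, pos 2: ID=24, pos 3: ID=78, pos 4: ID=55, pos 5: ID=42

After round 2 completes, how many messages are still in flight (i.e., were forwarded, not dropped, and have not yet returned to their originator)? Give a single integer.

Answer: 2

Derivation:
Round 1: pos1(id30) recv 84: fwd; pos2(id24) recv 30: fwd; pos3(id78) recv 24: drop; pos4(id55) recv 78: fwd; pos5(id42) recv 55: fwd; pos0(id84) recv 42: drop
Round 2: pos2(id24) recv 84: fwd; pos3(id78) recv 30: drop; pos5(id42) recv 78: fwd; pos0(id84) recv 55: drop
After round 2: 2 messages still in flight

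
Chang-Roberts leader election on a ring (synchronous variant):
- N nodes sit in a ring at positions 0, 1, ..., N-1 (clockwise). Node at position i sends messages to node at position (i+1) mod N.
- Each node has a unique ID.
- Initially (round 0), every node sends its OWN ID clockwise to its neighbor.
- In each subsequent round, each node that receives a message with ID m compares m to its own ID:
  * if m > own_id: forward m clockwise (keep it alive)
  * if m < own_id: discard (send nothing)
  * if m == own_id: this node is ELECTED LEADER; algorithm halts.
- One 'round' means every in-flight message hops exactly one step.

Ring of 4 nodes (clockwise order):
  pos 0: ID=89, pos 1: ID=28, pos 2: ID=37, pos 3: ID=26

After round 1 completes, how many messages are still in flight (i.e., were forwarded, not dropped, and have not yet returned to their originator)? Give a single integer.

Answer: 2

Derivation:
Round 1: pos1(id28) recv 89: fwd; pos2(id37) recv 28: drop; pos3(id26) recv 37: fwd; pos0(id89) recv 26: drop
After round 1: 2 messages still in flight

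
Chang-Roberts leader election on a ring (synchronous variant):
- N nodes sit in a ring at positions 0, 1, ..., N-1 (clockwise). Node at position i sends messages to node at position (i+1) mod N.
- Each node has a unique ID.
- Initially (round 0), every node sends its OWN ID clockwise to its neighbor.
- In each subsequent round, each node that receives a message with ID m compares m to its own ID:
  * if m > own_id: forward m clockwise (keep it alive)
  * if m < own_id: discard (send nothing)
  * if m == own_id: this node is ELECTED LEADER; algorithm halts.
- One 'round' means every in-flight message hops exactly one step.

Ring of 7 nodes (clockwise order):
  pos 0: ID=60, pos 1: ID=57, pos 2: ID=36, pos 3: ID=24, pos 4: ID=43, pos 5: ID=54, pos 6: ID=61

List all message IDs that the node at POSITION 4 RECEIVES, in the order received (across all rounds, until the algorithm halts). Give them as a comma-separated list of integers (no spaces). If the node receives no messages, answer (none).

Answer: 24,36,57,60,61

Derivation:
Round 1: pos1(id57) recv 60: fwd; pos2(id36) recv 57: fwd; pos3(id24) recv 36: fwd; pos4(id43) recv 24: drop; pos5(id54) recv 43: drop; pos6(id61) recv 54: drop; pos0(id60) recv 61: fwd
Round 2: pos2(id36) recv 60: fwd; pos3(id24) recv 57: fwd; pos4(id43) recv 36: drop; pos1(id57) recv 61: fwd
Round 3: pos3(id24) recv 60: fwd; pos4(id43) recv 57: fwd; pos2(id36) recv 61: fwd
Round 4: pos4(id43) recv 60: fwd; pos5(id54) recv 57: fwd; pos3(id24) recv 61: fwd
Round 5: pos5(id54) recv 60: fwd; pos6(id61) recv 57: drop; pos4(id43) recv 61: fwd
Round 6: pos6(id61) recv 60: drop; pos5(id54) recv 61: fwd
Round 7: pos6(id61) recv 61: ELECTED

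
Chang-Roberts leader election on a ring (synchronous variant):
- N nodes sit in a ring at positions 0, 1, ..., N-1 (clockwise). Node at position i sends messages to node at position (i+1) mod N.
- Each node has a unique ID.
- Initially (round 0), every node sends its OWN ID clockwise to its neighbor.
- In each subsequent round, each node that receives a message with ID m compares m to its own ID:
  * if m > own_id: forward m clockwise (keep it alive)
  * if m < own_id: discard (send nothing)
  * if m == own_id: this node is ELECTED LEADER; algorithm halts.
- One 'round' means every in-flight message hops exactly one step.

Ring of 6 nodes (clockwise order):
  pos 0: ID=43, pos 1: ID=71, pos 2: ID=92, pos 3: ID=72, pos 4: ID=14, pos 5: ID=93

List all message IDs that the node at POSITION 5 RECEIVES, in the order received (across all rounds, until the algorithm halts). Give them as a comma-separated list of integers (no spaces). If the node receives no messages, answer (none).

Round 1: pos1(id71) recv 43: drop; pos2(id92) recv 71: drop; pos3(id72) recv 92: fwd; pos4(id14) recv 72: fwd; pos5(id93) recv 14: drop; pos0(id43) recv 93: fwd
Round 2: pos4(id14) recv 92: fwd; pos5(id93) recv 72: drop; pos1(id71) recv 93: fwd
Round 3: pos5(id93) recv 92: drop; pos2(id92) recv 93: fwd
Round 4: pos3(id72) recv 93: fwd
Round 5: pos4(id14) recv 93: fwd
Round 6: pos5(id93) recv 93: ELECTED

Answer: 14,72,92,93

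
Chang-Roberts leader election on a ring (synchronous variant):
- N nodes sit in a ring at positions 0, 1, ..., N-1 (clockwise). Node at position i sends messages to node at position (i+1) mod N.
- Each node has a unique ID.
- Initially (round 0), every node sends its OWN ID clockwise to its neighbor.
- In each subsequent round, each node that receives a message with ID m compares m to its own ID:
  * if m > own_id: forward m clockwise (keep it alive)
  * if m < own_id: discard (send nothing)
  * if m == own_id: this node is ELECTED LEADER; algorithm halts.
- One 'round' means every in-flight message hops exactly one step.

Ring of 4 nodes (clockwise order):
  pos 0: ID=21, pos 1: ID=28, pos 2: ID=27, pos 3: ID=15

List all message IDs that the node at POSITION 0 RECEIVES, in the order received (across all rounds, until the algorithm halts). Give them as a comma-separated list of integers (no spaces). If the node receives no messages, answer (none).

Round 1: pos1(id28) recv 21: drop; pos2(id27) recv 28: fwd; pos3(id15) recv 27: fwd; pos0(id21) recv 15: drop
Round 2: pos3(id15) recv 28: fwd; pos0(id21) recv 27: fwd
Round 3: pos0(id21) recv 28: fwd; pos1(id28) recv 27: drop
Round 4: pos1(id28) recv 28: ELECTED

Answer: 15,27,28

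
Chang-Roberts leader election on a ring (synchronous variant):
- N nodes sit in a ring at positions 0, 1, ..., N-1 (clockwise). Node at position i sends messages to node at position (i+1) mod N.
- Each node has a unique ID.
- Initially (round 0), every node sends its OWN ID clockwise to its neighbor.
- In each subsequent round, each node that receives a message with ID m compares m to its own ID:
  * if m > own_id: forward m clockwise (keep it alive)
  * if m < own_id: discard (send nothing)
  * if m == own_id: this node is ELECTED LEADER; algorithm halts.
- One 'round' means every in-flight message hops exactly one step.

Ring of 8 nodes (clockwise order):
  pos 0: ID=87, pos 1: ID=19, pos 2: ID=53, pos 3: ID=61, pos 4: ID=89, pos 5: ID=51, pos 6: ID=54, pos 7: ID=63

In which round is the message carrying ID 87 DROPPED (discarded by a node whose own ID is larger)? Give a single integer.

Answer: 4

Derivation:
Round 1: pos1(id19) recv 87: fwd; pos2(id53) recv 19: drop; pos3(id61) recv 53: drop; pos4(id89) recv 61: drop; pos5(id51) recv 89: fwd; pos6(id54) recv 51: drop; pos7(id63) recv 54: drop; pos0(id87) recv 63: drop
Round 2: pos2(id53) recv 87: fwd; pos6(id54) recv 89: fwd
Round 3: pos3(id61) recv 87: fwd; pos7(id63) recv 89: fwd
Round 4: pos4(id89) recv 87: drop; pos0(id87) recv 89: fwd
Round 5: pos1(id19) recv 89: fwd
Round 6: pos2(id53) recv 89: fwd
Round 7: pos3(id61) recv 89: fwd
Round 8: pos4(id89) recv 89: ELECTED
Message ID 87 originates at pos 0; dropped at pos 4 in round 4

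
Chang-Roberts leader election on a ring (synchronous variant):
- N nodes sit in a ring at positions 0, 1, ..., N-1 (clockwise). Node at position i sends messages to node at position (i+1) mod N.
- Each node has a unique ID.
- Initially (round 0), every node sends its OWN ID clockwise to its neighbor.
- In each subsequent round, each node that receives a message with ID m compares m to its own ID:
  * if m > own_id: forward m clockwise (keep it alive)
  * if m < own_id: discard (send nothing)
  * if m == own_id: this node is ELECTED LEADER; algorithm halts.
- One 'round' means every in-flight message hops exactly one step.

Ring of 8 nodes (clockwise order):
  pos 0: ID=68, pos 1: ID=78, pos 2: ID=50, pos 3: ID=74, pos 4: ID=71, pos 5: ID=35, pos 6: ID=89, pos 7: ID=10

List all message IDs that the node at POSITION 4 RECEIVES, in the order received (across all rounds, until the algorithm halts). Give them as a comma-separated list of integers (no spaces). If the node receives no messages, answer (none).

Answer: 74,78,89

Derivation:
Round 1: pos1(id78) recv 68: drop; pos2(id50) recv 78: fwd; pos3(id74) recv 50: drop; pos4(id71) recv 74: fwd; pos5(id35) recv 71: fwd; pos6(id89) recv 35: drop; pos7(id10) recv 89: fwd; pos0(id68) recv 10: drop
Round 2: pos3(id74) recv 78: fwd; pos5(id35) recv 74: fwd; pos6(id89) recv 71: drop; pos0(id68) recv 89: fwd
Round 3: pos4(id71) recv 78: fwd; pos6(id89) recv 74: drop; pos1(id78) recv 89: fwd
Round 4: pos5(id35) recv 78: fwd; pos2(id50) recv 89: fwd
Round 5: pos6(id89) recv 78: drop; pos3(id74) recv 89: fwd
Round 6: pos4(id71) recv 89: fwd
Round 7: pos5(id35) recv 89: fwd
Round 8: pos6(id89) recv 89: ELECTED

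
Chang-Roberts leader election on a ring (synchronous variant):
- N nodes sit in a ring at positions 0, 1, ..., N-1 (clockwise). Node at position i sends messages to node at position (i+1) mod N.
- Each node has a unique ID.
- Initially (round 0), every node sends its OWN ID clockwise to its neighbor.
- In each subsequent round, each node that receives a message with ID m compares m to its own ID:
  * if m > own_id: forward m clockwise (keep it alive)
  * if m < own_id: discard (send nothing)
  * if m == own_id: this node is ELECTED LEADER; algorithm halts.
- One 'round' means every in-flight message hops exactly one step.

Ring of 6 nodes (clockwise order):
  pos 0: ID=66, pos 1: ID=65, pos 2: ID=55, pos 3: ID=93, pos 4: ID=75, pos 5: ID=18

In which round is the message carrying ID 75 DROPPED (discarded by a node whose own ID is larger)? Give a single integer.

Answer: 5

Derivation:
Round 1: pos1(id65) recv 66: fwd; pos2(id55) recv 65: fwd; pos3(id93) recv 55: drop; pos4(id75) recv 93: fwd; pos5(id18) recv 75: fwd; pos0(id66) recv 18: drop
Round 2: pos2(id55) recv 66: fwd; pos3(id93) recv 65: drop; pos5(id18) recv 93: fwd; pos0(id66) recv 75: fwd
Round 3: pos3(id93) recv 66: drop; pos0(id66) recv 93: fwd; pos1(id65) recv 75: fwd
Round 4: pos1(id65) recv 93: fwd; pos2(id55) recv 75: fwd
Round 5: pos2(id55) recv 93: fwd; pos3(id93) recv 75: drop
Round 6: pos3(id93) recv 93: ELECTED
Message ID 75 originates at pos 4; dropped at pos 3 in round 5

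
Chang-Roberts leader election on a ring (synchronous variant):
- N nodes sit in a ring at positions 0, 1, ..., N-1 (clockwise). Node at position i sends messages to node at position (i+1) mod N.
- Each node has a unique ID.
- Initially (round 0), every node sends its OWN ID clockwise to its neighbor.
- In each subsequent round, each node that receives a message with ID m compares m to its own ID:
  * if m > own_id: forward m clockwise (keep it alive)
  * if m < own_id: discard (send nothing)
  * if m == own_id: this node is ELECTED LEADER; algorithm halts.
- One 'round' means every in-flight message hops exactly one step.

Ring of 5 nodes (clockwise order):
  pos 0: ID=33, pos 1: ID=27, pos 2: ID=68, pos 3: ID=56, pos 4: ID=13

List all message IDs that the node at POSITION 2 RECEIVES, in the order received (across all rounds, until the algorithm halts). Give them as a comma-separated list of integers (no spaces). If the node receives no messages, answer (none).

Round 1: pos1(id27) recv 33: fwd; pos2(id68) recv 27: drop; pos3(id56) recv 68: fwd; pos4(id13) recv 56: fwd; pos0(id33) recv 13: drop
Round 2: pos2(id68) recv 33: drop; pos4(id13) recv 68: fwd; pos0(id33) recv 56: fwd
Round 3: pos0(id33) recv 68: fwd; pos1(id27) recv 56: fwd
Round 4: pos1(id27) recv 68: fwd; pos2(id68) recv 56: drop
Round 5: pos2(id68) recv 68: ELECTED

Answer: 27,33,56,68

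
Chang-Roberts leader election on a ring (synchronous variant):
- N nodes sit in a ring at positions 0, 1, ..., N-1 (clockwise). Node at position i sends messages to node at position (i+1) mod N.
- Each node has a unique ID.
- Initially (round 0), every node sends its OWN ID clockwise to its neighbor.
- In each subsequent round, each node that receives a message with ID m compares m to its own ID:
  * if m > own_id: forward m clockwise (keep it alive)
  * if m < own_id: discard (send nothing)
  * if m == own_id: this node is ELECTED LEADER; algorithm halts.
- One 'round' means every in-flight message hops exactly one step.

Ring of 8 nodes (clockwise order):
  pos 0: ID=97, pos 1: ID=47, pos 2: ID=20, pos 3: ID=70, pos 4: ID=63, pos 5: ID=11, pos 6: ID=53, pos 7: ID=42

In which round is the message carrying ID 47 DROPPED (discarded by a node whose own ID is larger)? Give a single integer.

Round 1: pos1(id47) recv 97: fwd; pos2(id20) recv 47: fwd; pos3(id70) recv 20: drop; pos4(id63) recv 70: fwd; pos5(id11) recv 63: fwd; pos6(id53) recv 11: drop; pos7(id42) recv 53: fwd; pos0(id97) recv 42: drop
Round 2: pos2(id20) recv 97: fwd; pos3(id70) recv 47: drop; pos5(id11) recv 70: fwd; pos6(id53) recv 63: fwd; pos0(id97) recv 53: drop
Round 3: pos3(id70) recv 97: fwd; pos6(id53) recv 70: fwd; pos7(id42) recv 63: fwd
Round 4: pos4(id63) recv 97: fwd; pos7(id42) recv 70: fwd; pos0(id97) recv 63: drop
Round 5: pos5(id11) recv 97: fwd; pos0(id97) recv 70: drop
Round 6: pos6(id53) recv 97: fwd
Round 7: pos7(id42) recv 97: fwd
Round 8: pos0(id97) recv 97: ELECTED
Message ID 47 originates at pos 1; dropped at pos 3 in round 2

Answer: 2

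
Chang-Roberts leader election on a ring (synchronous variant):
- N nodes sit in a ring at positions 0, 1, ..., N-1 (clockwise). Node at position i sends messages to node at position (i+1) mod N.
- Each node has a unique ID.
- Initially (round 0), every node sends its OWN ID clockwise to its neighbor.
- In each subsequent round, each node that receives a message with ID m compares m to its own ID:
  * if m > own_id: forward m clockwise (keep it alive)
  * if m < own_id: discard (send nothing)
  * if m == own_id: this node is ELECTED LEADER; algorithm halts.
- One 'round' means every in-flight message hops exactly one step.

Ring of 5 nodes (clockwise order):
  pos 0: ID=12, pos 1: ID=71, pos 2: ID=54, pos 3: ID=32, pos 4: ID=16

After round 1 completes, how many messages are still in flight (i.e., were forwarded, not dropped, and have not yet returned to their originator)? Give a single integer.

Round 1: pos1(id71) recv 12: drop; pos2(id54) recv 71: fwd; pos3(id32) recv 54: fwd; pos4(id16) recv 32: fwd; pos0(id12) recv 16: fwd
After round 1: 4 messages still in flight

Answer: 4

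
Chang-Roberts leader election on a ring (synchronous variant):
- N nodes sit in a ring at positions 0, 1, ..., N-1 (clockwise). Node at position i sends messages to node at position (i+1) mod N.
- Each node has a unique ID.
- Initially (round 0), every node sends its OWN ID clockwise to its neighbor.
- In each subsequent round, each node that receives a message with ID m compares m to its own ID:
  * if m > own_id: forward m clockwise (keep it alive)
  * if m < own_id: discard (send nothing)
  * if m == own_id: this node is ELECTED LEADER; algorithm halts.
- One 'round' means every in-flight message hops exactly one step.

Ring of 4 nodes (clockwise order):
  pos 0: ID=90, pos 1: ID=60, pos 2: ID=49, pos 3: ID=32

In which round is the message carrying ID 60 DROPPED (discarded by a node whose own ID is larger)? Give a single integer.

Answer: 3

Derivation:
Round 1: pos1(id60) recv 90: fwd; pos2(id49) recv 60: fwd; pos3(id32) recv 49: fwd; pos0(id90) recv 32: drop
Round 2: pos2(id49) recv 90: fwd; pos3(id32) recv 60: fwd; pos0(id90) recv 49: drop
Round 3: pos3(id32) recv 90: fwd; pos0(id90) recv 60: drop
Round 4: pos0(id90) recv 90: ELECTED
Message ID 60 originates at pos 1; dropped at pos 0 in round 3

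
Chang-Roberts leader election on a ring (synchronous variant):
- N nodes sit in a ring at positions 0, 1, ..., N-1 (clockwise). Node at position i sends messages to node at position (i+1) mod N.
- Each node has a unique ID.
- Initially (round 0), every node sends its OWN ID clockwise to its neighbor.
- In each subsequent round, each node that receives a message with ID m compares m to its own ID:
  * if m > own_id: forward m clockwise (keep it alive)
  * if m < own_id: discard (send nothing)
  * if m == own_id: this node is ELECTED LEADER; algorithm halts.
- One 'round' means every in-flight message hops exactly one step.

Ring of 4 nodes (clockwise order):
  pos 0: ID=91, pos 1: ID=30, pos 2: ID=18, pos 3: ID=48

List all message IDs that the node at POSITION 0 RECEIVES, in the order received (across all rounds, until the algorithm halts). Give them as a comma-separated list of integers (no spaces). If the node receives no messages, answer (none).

Answer: 48,91

Derivation:
Round 1: pos1(id30) recv 91: fwd; pos2(id18) recv 30: fwd; pos3(id48) recv 18: drop; pos0(id91) recv 48: drop
Round 2: pos2(id18) recv 91: fwd; pos3(id48) recv 30: drop
Round 3: pos3(id48) recv 91: fwd
Round 4: pos0(id91) recv 91: ELECTED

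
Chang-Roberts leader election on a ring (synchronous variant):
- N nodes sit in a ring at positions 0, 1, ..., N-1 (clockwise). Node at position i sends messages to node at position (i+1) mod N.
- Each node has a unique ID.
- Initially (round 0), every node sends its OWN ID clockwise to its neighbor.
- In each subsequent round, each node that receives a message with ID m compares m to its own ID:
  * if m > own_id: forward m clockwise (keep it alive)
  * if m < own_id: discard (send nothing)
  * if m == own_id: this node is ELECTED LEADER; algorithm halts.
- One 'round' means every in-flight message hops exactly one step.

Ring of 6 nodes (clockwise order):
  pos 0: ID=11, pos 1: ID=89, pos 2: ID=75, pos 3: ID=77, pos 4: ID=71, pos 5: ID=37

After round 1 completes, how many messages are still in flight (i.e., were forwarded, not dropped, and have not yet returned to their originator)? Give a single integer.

Answer: 4

Derivation:
Round 1: pos1(id89) recv 11: drop; pos2(id75) recv 89: fwd; pos3(id77) recv 75: drop; pos4(id71) recv 77: fwd; pos5(id37) recv 71: fwd; pos0(id11) recv 37: fwd
After round 1: 4 messages still in flight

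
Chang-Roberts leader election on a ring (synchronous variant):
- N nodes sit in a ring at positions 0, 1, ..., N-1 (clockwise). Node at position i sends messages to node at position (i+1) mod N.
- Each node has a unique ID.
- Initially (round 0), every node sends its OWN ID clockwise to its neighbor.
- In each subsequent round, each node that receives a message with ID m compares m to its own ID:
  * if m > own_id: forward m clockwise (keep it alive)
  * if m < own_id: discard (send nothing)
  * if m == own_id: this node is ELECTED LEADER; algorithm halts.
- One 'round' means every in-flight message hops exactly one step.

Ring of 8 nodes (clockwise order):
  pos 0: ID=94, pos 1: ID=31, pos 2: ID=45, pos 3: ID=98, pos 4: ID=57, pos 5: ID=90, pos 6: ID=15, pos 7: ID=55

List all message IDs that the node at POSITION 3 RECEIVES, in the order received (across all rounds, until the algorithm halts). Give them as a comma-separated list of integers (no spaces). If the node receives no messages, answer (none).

Round 1: pos1(id31) recv 94: fwd; pos2(id45) recv 31: drop; pos3(id98) recv 45: drop; pos4(id57) recv 98: fwd; pos5(id90) recv 57: drop; pos6(id15) recv 90: fwd; pos7(id55) recv 15: drop; pos0(id94) recv 55: drop
Round 2: pos2(id45) recv 94: fwd; pos5(id90) recv 98: fwd; pos7(id55) recv 90: fwd
Round 3: pos3(id98) recv 94: drop; pos6(id15) recv 98: fwd; pos0(id94) recv 90: drop
Round 4: pos7(id55) recv 98: fwd
Round 5: pos0(id94) recv 98: fwd
Round 6: pos1(id31) recv 98: fwd
Round 7: pos2(id45) recv 98: fwd
Round 8: pos3(id98) recv 98: ELECTED

Answer: 45,94,98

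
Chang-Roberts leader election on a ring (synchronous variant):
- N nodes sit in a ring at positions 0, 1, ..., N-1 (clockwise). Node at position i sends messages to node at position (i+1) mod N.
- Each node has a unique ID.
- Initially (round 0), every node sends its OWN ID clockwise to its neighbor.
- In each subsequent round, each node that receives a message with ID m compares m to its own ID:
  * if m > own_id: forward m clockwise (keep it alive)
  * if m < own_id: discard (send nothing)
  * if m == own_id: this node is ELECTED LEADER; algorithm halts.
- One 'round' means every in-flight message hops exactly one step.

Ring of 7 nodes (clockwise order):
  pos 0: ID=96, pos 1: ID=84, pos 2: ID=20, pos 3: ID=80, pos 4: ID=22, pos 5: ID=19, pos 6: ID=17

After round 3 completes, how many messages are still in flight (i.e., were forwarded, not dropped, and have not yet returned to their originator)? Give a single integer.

Answer: 3

Derivation:
Round 1: pos1(id84) recv 96: fwd; pos2(id20) recv 84: fwd; pos3(id80) recv 20: drop; pos4(id22) recv 80: fwd; pos5(id19) recv 22: fwd; pos6(id17) recv 19: fwd; pos0(id96) recv 17: drop
Round 2: pos2(id20) recv 96: fwd; pos3(id80) recv 84: fwd; pos5(id19) recv 80: fwd; pos6(id17) recv 22: fwd; pos0(id96) recv 19: drop
Round 3: pos3(id80) recv 96: fwd; pos4(id22) recv 84: fwd; pos6(id17) recv 80: fwd; pos0(id96) recv 22: drop
After round 3: 3 messages still in flight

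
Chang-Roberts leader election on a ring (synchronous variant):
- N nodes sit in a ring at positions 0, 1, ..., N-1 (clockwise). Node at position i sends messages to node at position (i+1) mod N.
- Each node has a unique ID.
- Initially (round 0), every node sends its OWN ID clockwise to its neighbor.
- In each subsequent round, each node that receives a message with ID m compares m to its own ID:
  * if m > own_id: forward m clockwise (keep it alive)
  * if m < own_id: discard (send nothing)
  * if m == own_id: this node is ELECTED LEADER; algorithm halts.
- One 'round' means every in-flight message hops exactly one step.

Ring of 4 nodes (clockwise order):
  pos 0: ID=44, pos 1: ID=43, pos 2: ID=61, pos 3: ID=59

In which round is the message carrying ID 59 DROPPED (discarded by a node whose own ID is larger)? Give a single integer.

Round 1: pos1(id43) recv 44: fwd; pos2(id61) recv 43: drop; pos3(id59) recv 61: fwd; pos0(id44) recv 59: fwd
Round 2: pos2(id61) recv 44: drop; pos0(id44) recv 61: fwd; pos1(id43) recv 59: fwd
Round 3: pos1(id43) recv 61: fwd; pos2(id61) recv 59: drop
Round 4: pos2(id61) recv 61: ELECTED
Message ID 59 originates at pos 3; dropped at pos 2 in round 3

Answer: 3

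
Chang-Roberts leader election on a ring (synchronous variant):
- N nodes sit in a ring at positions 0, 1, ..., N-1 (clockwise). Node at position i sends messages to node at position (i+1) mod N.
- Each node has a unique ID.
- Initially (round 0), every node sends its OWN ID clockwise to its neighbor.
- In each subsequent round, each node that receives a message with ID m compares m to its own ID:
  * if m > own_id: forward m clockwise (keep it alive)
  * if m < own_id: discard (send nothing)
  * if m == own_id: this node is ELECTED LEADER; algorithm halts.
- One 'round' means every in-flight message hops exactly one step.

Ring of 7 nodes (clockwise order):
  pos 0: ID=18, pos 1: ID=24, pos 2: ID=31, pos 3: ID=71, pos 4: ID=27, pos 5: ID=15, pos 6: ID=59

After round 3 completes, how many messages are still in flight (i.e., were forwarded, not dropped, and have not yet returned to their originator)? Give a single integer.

Round 1: pos1(id24) recv 18: drop; pos2(id31) recv 24: drop; pos3(id71) recv 31: drop; pos4(id27) recv 71: fwd; pos5(id15) recv 27: fwd; pos6(id59) recv 15: drop; pos0(id18) recv 59: fwd
Round 2: pos5(id15) recv 71: fwd; pos6(id59) recv 27: drop; pos1(id24) recv 59: fwd
Round 3: pos6(id59) recv 71: fwd; pos2(id31) recv 59: fwd
After round 3: 2 messages still in flight

Answer: 2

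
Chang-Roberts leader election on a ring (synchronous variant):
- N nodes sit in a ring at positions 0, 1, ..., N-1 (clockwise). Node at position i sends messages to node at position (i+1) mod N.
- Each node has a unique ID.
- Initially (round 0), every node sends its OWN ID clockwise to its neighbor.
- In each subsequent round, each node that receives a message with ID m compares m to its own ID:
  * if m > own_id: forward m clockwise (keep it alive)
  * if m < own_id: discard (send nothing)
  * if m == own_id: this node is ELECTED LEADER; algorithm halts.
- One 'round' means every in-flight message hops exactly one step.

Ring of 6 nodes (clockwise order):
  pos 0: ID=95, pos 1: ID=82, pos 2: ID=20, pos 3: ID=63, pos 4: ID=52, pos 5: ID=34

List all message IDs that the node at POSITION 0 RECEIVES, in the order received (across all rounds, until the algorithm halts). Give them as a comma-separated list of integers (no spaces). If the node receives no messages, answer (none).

Round 1: pos1(id82) recv 95: fwd; pos2(id20) recv 82: fwd; pos3(id63) recv 20: drop; pos4(id52) recv 63: fwd; pos5(id34) recv 52: fwd; pos0(id95) recv 34: drop
Round 2: pos2(id20) recv 95: fwd; pos3(id63) recv 82: fwd; pos5(id34) recv 63: fwd; pos0(id95) recv 52: drop
Round 3: pos3(id63) recv 95: fwd; pos4(id52) recv 82: fwd; pos0(id95) recv 63: drop
Round 4: pos4(id52) recv 95: fwd; pos5(id34) recv 82: fwd
Round 5: pos5(id34) recv 95: fwd; pos0(id95) recv 82: drop
Round 6: pos0(id95) recv 95: ELECTED

Answer: 34,52,63,82,95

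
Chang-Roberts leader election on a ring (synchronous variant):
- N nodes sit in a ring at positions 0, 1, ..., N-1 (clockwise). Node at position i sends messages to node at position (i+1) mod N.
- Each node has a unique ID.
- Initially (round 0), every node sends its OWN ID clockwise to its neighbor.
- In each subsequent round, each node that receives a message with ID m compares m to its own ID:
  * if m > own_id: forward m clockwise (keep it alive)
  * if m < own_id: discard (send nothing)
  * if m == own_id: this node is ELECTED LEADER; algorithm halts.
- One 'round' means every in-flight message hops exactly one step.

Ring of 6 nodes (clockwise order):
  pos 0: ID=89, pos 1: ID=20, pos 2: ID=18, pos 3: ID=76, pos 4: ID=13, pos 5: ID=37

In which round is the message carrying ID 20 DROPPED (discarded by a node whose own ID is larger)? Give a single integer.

Answer: 2

Derivation:
Round 1: pos1(id20) recv 89: fwd; pos2(id18) recv 20: fwd; pos3(id76) recv 18: drop; pos4(id13) recv 76: fwd; pos5(id37) recv 13: drop; pos0(id89) recv 37: drop
Round 2: pos2(id18) recv 89: fwd; pos3(id76) recv 20: drop; pos5(id37) recv 76: fwd
Round 3: pos3(id76) recv 89: fwd; pos0(id89) recv 76: drop
Round 4: pos4(id13) recv 89: fwd
Round 5: pos5(id37) recv 89: fwd
Round 6: pos0(id89) recv 89: ELECTED
Message ID 20 originates at pos 1; dropped at pos 3 in round 2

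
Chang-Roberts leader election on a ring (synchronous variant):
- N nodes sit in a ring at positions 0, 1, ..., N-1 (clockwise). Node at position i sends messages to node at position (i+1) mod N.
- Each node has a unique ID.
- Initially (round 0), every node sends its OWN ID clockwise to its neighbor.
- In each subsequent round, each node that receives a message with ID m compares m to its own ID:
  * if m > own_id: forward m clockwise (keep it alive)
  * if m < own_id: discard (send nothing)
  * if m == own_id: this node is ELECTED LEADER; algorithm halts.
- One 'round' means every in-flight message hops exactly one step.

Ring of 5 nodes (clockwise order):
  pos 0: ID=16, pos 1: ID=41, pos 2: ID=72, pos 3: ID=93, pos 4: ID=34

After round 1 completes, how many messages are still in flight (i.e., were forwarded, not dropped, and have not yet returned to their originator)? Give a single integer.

Answer: 2

Derivation:
Round 1: pos1(id41) recv 16: drop; pos2(id72) recv 41: drop; pos3(id93) recv 72: drop; pos4(id34) recv 93: fwd; pos0(id16) recv 34: fwd
After round 1: 2 messages still in flight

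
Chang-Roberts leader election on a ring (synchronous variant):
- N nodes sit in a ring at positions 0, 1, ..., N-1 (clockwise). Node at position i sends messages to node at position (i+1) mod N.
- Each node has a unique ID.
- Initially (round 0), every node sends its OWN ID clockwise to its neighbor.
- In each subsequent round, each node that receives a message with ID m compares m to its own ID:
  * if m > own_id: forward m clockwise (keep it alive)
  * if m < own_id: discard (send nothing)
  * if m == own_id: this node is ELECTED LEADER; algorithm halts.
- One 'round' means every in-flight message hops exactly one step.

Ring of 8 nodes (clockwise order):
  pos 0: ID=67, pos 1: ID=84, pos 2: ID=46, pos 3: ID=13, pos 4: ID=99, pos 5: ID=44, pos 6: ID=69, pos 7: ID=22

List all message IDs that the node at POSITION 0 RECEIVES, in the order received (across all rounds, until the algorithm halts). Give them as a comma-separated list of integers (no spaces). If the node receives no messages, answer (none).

Round 1: pos1(id84) recv 67: drop; pos2(id46) recv 84: fwd; pos3(id13) recv 46: fwd; pos4(id99) recv 13: drop; pos5(id44) recv 99: fwd; pos6(id69) recv 44: drop; pos7(id22) recv 69: fwd; pos0(id67) recv 22: drop
Round 2: pos3(id13) recv 84: fwd; pos4(id99) recv 46: drop; pos6(id69) recv 99: fwd; pos0(id67) recv 69: fwd
Round 3: pos4(id99) recv 84: drop; pos7(id22) recv 99: fwd; pos1(id84) recv 69: drop
Round 4: pos0(id67) recv 99: fwd
Round 5: pos1(id84) recv 99: fwd
Round 6: pos2(id46) recv 99: fwd
Round 7: pos3(id13) recv 99: fwd
Round 8: pos4(id99) recv 99: ELECTED

Answer: 22,69,99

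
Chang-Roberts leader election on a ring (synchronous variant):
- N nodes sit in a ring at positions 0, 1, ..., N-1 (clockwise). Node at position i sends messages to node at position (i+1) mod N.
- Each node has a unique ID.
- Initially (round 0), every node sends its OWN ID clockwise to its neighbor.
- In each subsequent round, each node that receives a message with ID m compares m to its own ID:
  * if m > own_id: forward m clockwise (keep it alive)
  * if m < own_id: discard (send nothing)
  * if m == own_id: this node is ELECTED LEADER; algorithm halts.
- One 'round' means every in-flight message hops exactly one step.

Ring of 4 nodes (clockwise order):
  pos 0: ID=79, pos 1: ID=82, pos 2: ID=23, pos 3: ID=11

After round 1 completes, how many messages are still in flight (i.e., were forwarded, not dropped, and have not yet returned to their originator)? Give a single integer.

Answer: 2

Derivation:
Round 1: pos1(id82) recv 79: drop; pos2(id23) recv 82: fwd; pos3(id11) recv 23: fwd; pos0(id79) recv 11: drop
After round 1: 2 messages still in flight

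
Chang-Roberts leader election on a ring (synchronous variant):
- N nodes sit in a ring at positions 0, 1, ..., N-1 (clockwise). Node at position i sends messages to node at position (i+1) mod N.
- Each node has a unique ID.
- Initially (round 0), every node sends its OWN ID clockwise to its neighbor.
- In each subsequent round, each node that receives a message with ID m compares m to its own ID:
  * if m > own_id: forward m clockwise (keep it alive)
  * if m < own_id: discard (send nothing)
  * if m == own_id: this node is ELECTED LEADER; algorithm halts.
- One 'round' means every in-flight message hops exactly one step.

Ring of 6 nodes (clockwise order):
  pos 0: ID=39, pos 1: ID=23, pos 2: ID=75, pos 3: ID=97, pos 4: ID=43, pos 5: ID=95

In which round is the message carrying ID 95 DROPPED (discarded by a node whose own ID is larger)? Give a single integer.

Answer: 4

Derivation:
Round 1: pos1(id23) recv 39: fwd; pos2(id75) recv 23: drop; pos3(id97) recv 75: drop; pos4(id43) recv 97: fwd; pos5(id95) recv 43: drop; pos0(id39) recv 95: fwd
Round 2: pos2(id75) recv 39: drop; pos5(id95) recv 97: fwd; pos1(id23) recv 95: fwd
Round 3: pos0(id39) recv 97: fwd; pos2(id75) recv 95: fwd
Round 4: pos1(id23) recv 97: fwd; pos3(id97) recv 95: drop
Round 5: pos2(id75) recv 97: fwd
Round 6: pos3(id97) recv 97: ELECTED
Message ID 95 originates at pos 5; dropped at pos 3 in round 4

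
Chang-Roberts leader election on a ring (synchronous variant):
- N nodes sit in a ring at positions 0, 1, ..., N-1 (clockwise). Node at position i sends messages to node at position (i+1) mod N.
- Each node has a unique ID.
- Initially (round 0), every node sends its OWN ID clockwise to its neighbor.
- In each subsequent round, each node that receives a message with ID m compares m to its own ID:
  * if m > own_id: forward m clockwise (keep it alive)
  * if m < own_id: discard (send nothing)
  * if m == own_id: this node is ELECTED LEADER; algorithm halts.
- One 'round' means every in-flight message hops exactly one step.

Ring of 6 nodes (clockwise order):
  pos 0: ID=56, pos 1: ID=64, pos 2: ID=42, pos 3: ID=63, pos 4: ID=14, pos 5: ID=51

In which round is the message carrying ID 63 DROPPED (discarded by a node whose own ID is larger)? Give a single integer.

Round 1: pos1(id64) recv 56: drop; pos2(id42) recv 64: fwd; pos3(id63) recv 42: drop; pos4(id14) recv 63: fwd; pos5(id51) recv 14: drop; pos0(id56) recv 51: drop
Round 2: pos3(id63) recv 64: fwd; pos5(id51) recv 63: fwd
Round 3: pos4(id14) recv 64: fwd; pos0(id56) recv 63: fwd
Round 4: pos5(id51) recv 64: fwd; pos1(id64) recv 63: drop
Round 5: pos0(id56) recv 64: fwd
Round 6: pos1(id64) recv 64: ELECTED
Message ID 63 originates at pos 3; dropped at pos 1 in round 4

Answer: 4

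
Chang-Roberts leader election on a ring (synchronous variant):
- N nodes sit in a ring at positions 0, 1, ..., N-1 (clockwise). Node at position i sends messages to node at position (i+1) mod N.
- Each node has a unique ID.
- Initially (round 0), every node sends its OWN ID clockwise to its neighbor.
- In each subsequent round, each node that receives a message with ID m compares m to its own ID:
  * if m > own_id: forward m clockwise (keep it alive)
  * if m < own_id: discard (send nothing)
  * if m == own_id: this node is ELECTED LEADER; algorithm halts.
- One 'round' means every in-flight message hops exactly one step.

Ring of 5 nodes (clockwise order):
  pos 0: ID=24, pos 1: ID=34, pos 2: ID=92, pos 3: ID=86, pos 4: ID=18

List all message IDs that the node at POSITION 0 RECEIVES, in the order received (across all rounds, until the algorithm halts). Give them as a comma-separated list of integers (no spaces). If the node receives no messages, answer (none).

Round 1: pos1(id34) recv 24: drop; pos2(id92) recv 34: drop; pos3(id86) recv 92: fwd; pos4(id18) recv 86: fwd; pos0(id24) recv 18: drop
Round 2: pos4(id18) recv 92: fwd; pos0(id24) recv 86: fwd
Round 3: pos0(id24) recv 92: fwd; pos1(id34) recv 86: fwd
Round 4: pos1(id34) recv 92: fwd; pos2(id92) recv 86: drop
Round 5: pos2(id92) recv 92: ELECTED

Answer: 18,86,92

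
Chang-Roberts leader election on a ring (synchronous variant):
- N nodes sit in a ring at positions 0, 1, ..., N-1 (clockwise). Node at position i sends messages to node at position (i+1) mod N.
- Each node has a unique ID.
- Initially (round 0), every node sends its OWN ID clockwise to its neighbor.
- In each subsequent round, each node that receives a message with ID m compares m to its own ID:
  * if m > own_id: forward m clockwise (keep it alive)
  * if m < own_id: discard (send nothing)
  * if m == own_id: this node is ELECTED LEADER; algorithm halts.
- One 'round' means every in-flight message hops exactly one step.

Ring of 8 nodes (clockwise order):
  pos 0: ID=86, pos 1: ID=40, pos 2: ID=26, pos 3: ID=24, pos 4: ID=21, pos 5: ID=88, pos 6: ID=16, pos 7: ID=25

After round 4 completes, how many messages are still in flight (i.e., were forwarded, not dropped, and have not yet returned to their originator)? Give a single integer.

Round 1: pos1(id40) recv 86: fwd; pos2(id26) recv 40: fwd; pos3(id24) recv 26: fwd; pos4(id21) recv 24: fwd; pos5(id88) recv 21: drop; pos6(id16) recv 88: fwd; pos7(id25) recv 16: drop; pos0(id86) recv 25: drop
Round 2: pos2(id26) recv 86: fwd; pos3(id24) recv 40: fwd; pos4(id21) recv 26: fwd; pos5(id88) recv 24: drop; pos7(id25) recv 88: fwd
Round 3: pos3(id24) recv 86: fwd; pos4(id21) recv 40: fwd; pos5(id88) recv 26: drop; pos0(id86) recv 88: fwd
Round 4: pos4(id21) recv 86: fwd; pos5(id88) recv 40: drop; pos1(id40) recv 88: fwd
After round 4: 2 messages still in flight

Answer: 2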